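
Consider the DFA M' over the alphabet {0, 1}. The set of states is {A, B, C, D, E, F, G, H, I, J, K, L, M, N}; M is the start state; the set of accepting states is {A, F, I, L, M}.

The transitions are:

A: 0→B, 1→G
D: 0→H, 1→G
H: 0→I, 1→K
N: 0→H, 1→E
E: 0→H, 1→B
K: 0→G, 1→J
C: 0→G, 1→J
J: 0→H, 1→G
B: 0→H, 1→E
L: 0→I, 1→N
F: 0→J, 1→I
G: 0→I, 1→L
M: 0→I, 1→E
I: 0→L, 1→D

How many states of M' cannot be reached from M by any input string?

Starting at M and following transitions, the reachable set is {B, D, E, G, H, I, J, K, L, M, N}. That leaves A, C, F unreachable — 3 in total.

3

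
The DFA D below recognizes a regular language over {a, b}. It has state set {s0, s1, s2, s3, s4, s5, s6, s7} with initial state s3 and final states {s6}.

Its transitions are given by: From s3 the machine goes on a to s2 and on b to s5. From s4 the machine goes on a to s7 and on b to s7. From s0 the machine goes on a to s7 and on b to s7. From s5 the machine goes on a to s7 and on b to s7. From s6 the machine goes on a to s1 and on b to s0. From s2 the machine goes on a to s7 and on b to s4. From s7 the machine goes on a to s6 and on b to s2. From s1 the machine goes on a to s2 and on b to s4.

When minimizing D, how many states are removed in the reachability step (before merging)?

0

A breadth-first search from the start state visits every state.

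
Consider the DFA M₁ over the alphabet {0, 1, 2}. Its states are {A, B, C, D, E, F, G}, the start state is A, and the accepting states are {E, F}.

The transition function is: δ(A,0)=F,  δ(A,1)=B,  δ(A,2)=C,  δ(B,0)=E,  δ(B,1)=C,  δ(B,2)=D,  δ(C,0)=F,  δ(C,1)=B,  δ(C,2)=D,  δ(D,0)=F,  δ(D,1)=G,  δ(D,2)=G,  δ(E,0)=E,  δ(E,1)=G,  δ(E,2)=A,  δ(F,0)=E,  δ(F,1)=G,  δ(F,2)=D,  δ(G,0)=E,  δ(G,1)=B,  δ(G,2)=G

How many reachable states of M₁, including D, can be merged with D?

5

All states are reachable from the start state.
Initial partition by acceptance: {E,F} | {A,B,C,D,G}.
The partition is now stable with 2 blocks: {E,F} | {A,B,C,D,G}.
State D belongs to the block {A,B,C,D,G}, which has 5 states.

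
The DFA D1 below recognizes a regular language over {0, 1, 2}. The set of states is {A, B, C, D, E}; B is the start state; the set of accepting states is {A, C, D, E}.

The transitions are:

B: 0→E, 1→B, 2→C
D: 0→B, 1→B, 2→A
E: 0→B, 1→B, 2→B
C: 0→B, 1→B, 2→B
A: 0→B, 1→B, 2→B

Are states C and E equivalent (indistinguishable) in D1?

Reachable states from the start: {B,C,E}. Unreachable: {A,D} — drop them.
Initial partition by acceptance: {C,E} | {B}.
The partition is now stable with 2 blocks: {C,E} | {B}.
C and E lie in the same block of the stable partition, so they are equivalent — no string distinguishes them.

Yes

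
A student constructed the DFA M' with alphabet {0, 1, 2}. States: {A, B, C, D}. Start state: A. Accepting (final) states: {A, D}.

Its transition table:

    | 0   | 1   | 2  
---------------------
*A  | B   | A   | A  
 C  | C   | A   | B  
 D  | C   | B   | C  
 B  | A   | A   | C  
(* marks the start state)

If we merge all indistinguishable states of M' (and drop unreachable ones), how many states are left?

Reachable states from the start: {A,B,C}. Unreachable: {D} — drop them.
Initial partition by acceptance: {A} | {B,C}.
Split {B,C} by δ(·,0) → {B} and {C}.
The partition is now stable with 3 blocks: {A} | {B} | {C}.

3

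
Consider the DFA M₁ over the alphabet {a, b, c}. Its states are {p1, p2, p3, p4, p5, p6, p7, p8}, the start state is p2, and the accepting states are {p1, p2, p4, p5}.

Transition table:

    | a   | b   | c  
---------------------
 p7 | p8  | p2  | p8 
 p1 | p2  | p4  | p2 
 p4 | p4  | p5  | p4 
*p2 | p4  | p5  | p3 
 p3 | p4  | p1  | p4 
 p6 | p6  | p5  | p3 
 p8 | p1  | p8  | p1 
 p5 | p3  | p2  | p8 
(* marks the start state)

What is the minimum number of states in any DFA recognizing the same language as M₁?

6

First remove the unreachable states {p6,p7}; 6 states remain.
Initial partition by acceptance: {p1,p2,p4,p5} | {p3,p8}.
Split {p1,p2,p4,p5} by δ(·,a) → {p1,p2,p4} and {p5}.
Refine {p1,p2,p4} on symbol b: members go to different blocks, giving {p2,p4} and {p1}.
Refine {p2,p4} on symbol c: members go to different blocks, giving {p2} and {p4}.
Refine {p3,p8} on symbol a: members go to different blocks, giving {p3} and {p8}.
The partition is now stable with 6 blocks: {p2} | {p3} | {p5} | {p1} | {p4} | {p8}.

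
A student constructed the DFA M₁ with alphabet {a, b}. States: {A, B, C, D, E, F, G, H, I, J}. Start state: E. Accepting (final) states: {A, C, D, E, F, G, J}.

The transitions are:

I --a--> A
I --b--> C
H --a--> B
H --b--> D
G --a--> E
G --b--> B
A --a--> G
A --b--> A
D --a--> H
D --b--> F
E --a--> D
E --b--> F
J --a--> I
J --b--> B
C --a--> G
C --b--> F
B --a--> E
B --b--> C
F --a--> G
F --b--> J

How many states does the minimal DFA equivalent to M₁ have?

10

P0 = {A,C,D,E,F,G,J} | {B,H,I}.
On input a, block {A,C,D,E,F,G,J} splits into {A,C,E,F,G} and {D,J}.
On input a, block {A,C,E,F,G} splits into {A,C,F,G} and {E}.
Split {A,C,F,G} by δ(·,a) → {A,C,F} and {G}.
Split {A,C,F} by δ(·,b) → {A,C} and {F}.
Split {A,C} by δ(·,b) → {A} and {C}.
On input a, block {B,H,I} splits into {B} and {H} and {I}.
Split {D,J} by δ(·,a) → {D} and {J}.
The partition is now stable with 10 blocks: {A} | {B} | {D} | {E} | {G} | {F} | {C} | {H} | {I} | {J}.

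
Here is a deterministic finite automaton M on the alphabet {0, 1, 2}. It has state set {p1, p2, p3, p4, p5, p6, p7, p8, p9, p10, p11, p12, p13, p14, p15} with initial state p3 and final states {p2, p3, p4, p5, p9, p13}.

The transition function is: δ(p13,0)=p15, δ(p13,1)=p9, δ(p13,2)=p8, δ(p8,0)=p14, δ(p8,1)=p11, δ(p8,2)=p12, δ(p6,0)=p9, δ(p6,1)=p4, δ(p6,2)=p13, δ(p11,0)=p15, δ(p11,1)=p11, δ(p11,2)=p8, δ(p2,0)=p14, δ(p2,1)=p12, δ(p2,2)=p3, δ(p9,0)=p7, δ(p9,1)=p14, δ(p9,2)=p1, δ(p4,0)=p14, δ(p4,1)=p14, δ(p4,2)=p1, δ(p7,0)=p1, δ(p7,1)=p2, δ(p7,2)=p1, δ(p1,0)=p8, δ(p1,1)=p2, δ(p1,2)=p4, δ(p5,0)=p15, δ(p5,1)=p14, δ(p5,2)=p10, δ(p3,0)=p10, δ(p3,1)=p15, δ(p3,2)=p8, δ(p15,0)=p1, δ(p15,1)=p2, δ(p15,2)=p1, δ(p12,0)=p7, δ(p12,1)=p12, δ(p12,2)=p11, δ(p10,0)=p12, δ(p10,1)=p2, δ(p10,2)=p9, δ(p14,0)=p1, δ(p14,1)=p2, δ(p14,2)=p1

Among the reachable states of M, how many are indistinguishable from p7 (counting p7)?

3

States {p5,p6,p13} cannot be reached from the start state, so discard them.
Initial partition by acceptance: {p2,p3,p4,p9} | {p1,p7,p8,p10,p11,p12,p14,p15}.
Split {p2,p3,p4,p9} by δ(·,2) → {p3,p4,p9} and {p2}.
On input 1, block {p1,p7,p8,p10,p11,p12,p14,p15} splits into {p1,p7,p10,p14,p15} and {p8,p11,p12}.
On input 2, block {p3,p4,p9} splits into {p4,p9} and {p3}.
Split {p1,p7,p10,p14,p15} by δ(·,0) → {p7,p14,p15} and {p1,p10}.
No further refinement is possible. Final partition (6 blocks): {p4,p9} | {p7,p14,p15} | {p2} | {p8,p11,p12} | {p3} | {p1,p10}.
The equivalence class containing p7 is {p7,p14,p15}, of size 3.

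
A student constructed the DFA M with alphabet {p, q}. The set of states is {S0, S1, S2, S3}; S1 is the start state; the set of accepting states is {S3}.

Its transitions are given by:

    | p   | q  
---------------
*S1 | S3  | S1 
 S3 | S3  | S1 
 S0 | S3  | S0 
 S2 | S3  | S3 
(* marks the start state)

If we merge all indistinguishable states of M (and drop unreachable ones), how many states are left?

Reachable states from the start: {S1,S3}. Unreachable: {S0,S2} — drop them.
Start with accepting vs non-accepting: {S3} | {S1}.
No further refinement is possible. Final partition (2 blocks): {S3} | {S1}.

2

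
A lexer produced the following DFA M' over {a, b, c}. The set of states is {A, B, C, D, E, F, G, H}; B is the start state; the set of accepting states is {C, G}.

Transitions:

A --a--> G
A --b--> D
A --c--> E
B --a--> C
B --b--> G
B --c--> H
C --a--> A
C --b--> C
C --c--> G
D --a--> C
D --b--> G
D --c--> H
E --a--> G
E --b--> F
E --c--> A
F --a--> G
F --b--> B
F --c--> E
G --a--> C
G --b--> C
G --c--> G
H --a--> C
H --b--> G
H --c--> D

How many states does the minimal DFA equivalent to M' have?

5

P0 = {C,G} | {A,B,D,E,F,H}.
Split {C,G} by δ(·,a) → {C} and {G}.
Refine {A,B,D,E,F,H} on symbol a: members go to different blocks, giving {A,E,F} and {B,D,H}.
Refine {A,E,F} on symbol b: members go to different blocks, giving {A,F} and {E}.
No further refinement is possible. Final partition (5 blocks): {C} | {A,F} | {G} | {B,D,H} | {E}.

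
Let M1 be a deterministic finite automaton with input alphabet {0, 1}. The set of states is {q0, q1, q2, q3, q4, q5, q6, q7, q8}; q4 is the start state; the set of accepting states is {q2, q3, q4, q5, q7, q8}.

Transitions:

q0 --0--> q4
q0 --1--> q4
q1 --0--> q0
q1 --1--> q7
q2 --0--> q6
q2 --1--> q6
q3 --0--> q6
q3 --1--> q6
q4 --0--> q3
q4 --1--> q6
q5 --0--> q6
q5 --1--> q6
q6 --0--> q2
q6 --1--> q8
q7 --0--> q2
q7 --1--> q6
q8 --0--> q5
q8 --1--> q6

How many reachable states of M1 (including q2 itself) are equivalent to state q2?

3

Reachable states from the start: {q2,q3,q4,q5,q6,q8}. Unreachable: {q0,q1,q7} — drop them.
P0 = {q2,q3,q4,q5,q8} | {q6}.
Refine {q2,q3,q4,q5,q8} on symbol 0: members go to different blocks, giving {q2,q3,q5} and {q4,q8}.
Stable partition: {q2,q3,q5} | {q6} | {q4,q8} — 3 equivalence classes.
State q2 belongs to the block {q2,q3,q5}, which has 3 states.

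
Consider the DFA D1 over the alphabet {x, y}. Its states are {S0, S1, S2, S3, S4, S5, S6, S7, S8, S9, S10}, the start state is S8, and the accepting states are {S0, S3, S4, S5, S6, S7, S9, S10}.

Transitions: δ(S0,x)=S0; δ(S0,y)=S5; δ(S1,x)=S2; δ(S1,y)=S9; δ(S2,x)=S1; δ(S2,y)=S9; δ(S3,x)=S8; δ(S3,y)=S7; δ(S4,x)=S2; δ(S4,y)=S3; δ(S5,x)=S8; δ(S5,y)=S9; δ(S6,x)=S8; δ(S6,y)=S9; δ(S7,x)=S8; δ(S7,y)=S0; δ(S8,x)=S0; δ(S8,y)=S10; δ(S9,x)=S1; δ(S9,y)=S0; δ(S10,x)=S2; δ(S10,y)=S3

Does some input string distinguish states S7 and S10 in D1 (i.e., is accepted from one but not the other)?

Yes

States {S4,S6} cannot be reached from the start state, so discard them.
Initial partition by acceptance: {S0,S3,S5,S7,S9,S10} | {S1,S2,S8}.
Refine {S0,S3,S5,S7,S9,S10} on symbol x: members go to different blocks, giving {S3,S5,S7,S9,S10} and {S0}.
Split {S3,S5,S7,S9,S10} by δ(·,y) → {S3,S5,S10} and {S7,S9}.
Split {S3,S5,S10} by δ(·,y) → {S3,S5} and {S10}.
On input x, block {S1,S2,S8} splits into {S1,S2} and {S8}.
Refine {S7,S9} on symbol x: members go to different blocks, giving {S7} and {S9}.
On input y, block {S3,S5} splits into {S3} and {S5}.
Stable partition: {S3} | {S1,S2} | {S0} | {S7} | {S10} | {S8} | {S9} | {S5} — 8 equivalence classes.
S7 and S10 end up in different blocks, so they are distinguishable. For instance, the string 'xx' is accepted from only S7.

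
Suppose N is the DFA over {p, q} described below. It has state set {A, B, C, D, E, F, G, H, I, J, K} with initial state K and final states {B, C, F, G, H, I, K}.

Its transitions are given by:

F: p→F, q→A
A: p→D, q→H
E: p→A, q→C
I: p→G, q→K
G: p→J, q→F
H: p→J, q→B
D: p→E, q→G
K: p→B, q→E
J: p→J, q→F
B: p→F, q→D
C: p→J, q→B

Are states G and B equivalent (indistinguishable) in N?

No

States {I} cannot be reached from the start state, so discard them.
P0 = {B,C,F,G,H,K} | {A,D,E,J}.
Refine {B,C,F,G,H,K} on symbol p: members go to different blocks, giving {B,F,K} and {C,G,H}.
Refine {A,D,E,J} on symbol q: members go to different blocks, giving {A,D,E} and {J}.
No further refinement is possible. Final partition (4 blocks): {B,F,K} | {A,D,E} | {C,G,H} | {J}.
G and B end up in different blocks, so they are distinguishable. For instance, the string 'p' is accepted from only B.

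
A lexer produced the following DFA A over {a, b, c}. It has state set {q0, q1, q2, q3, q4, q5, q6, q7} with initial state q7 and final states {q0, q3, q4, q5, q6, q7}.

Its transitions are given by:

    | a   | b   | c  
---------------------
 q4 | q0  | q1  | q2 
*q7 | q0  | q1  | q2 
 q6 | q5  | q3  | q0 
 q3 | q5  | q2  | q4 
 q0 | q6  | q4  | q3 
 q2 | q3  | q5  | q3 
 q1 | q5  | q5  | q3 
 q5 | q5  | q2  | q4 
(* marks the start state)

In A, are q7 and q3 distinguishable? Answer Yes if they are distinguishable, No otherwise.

All states are reachable from the start state.
Initial partition by acceptance: {q0,q3,q4,q5,q6,q7} | {q1,q2}.
Split {q0,q3,q4,q5,q6,q7} by δ(·,b) → {q3,q4,q5,q7} and {q0,q6}.
Refine {q3,q4,q5,q7} on symbol a: members go to different blocks, giving {q3,q5} and {q4,q7}.
Refine {q0,q6} on symbol a: members go to different blocks, giving {q0} and {q6}.
No further refinement is possible. Final partition (5 blocks): {q3,q5} | {q1,q2} | {q0} | {q4,q7} | {q6}.
q7 and q3 end up in different blocks, so they are distinguishable. For instance, the string 'c' is accepted from only q3.

Yes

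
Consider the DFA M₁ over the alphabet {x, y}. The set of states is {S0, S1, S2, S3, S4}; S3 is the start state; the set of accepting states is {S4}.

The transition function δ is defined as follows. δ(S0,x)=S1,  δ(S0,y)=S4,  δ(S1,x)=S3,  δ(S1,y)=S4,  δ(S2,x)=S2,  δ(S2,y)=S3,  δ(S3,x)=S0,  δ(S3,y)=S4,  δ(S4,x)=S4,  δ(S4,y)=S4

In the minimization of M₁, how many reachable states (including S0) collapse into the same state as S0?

3

First remove the unreachable states {S2}; 4 states remain.
Initial partition by acceptance: {S4} | {S0,S1,S3}.
The partition is now stable with 2 blocks: {S4} | {S0,S1,S3}.
The equivalence class containing S0 is {S0,S1,S3}, of size 3.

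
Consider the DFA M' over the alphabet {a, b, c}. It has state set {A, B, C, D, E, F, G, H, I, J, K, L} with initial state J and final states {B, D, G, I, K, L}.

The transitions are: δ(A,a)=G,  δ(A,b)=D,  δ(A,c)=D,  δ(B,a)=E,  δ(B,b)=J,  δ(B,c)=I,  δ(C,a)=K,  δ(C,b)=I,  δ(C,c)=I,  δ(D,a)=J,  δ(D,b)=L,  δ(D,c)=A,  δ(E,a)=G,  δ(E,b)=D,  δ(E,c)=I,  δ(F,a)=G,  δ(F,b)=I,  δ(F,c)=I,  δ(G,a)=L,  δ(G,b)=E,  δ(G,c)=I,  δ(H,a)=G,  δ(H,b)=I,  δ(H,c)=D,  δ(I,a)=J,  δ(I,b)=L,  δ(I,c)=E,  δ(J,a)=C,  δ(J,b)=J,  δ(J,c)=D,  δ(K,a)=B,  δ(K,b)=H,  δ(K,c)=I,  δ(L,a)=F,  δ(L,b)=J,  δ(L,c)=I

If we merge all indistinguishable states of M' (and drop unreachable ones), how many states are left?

All states are reachable from the start state.
Start with accepting vs non-accepting: {B,D,G,I,K,L} | {A,C,E,F,H,J}.
On input a, block {B,D,G,I,K,L} splits into {B,D,I,L} and {G,K}.
Split {B,D,I,L} by δ(·,b) → {B,L} and {D,I}.
Split {A,C,E,F,H,J} by δ(·,a) → {A,C,E,F,H} and {J}.
Stable partition: {B,L} | {A,C,E,F,H} | {G,K} | {D,I} | {J} — 5 equivalence classes.

5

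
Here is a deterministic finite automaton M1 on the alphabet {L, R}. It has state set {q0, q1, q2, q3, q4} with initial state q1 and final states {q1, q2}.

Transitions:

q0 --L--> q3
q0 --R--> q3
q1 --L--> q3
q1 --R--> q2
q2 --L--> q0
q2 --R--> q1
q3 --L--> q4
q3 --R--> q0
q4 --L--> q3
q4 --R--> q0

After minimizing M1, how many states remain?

Initial partition by acceptance: {q1,q2} | {q0,q3,q4}.
Stable partition: {q1,q2} | {q0,q3,q4} — 2 equivalence classes.

2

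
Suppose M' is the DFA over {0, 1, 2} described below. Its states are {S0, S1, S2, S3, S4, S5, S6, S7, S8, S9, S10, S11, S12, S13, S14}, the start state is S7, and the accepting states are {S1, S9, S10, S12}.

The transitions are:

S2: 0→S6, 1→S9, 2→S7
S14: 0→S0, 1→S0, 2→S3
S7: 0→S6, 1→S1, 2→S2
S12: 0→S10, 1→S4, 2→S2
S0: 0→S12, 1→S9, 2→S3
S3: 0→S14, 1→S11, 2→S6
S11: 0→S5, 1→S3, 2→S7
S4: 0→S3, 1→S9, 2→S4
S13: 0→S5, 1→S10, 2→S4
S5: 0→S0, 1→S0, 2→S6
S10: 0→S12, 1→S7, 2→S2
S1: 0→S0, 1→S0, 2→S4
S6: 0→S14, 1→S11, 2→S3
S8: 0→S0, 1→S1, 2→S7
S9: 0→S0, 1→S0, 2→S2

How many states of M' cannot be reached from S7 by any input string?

2

No path from S7 leads to S8, S13; the other 13 states are all reachable.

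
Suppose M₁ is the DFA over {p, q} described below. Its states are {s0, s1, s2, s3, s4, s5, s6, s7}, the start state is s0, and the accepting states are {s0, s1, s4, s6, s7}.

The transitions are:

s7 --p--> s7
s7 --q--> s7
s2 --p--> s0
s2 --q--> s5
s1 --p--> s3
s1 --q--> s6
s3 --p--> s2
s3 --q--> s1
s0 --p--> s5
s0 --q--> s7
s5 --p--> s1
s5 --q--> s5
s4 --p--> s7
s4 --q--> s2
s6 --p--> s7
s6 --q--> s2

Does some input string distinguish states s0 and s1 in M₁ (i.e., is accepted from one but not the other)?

Yes

First remove the unreachable states {s4}; 7 states remain.
Initial partition by acceptance: {s0,s1,s6,s7} | {s2,s3,s5}.
Refine {s0,s1,s6,s7} on symbol p: members go to different blocks, giving {s0,s1} and {s6,s7}.
Refine {s2,s3,s5} on symbol p: members go to different blocks, giving {s2,s5} and {s3}.
Refine {s0,s1} on symbol p: members go to different blocks, giving {s0} and {s1}.
On input p, block {s2,s5} splits into {s2} and {s5}.
Refine {s6,s7} on symbol q: members go to different blocks, giving {s6} and {s7}.
No further refinement is possible. Final partition (7 blocks): {s0} | {s2} | {s6} | {s3} | {s1} | {s5} | {s7}.
s0 and s1 end up in different blocks, so they are distinguishable. For instance, the string 'pp' is accepted from only s0.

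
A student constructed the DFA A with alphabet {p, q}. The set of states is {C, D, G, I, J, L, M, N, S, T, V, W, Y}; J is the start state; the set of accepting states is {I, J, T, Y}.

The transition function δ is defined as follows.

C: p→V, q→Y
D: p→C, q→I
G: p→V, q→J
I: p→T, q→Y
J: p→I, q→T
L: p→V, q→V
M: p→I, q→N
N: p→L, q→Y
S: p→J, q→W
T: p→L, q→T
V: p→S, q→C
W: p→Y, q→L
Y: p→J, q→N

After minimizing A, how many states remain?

10

Reachable states from the start: {C,I,J,L,N,S,T,V,W,Y}. Unreachable: {D,G,M} — drop them.
Start with accepting vs non-accepting: {I,J,T,Y} | {C,L,N,S,V,W}.
On input p, block {I,J,T,Y} splits into {I,J,Y} and {T}.
Split {I,J,Y} by δ(·,p) → {J,Y} and {I}.
Split {J,Y} by δ(·,p) → {J} and {Y}.
Refine {C,L,N,S,V,W} on symbol p: members go to different blocks, giving {C,L,N,V} and {W} and {S}.
On input p, block {C,L,N,V} splits into {C,L,N} and {V}.
Split {C,L,N} by δ(·,p) → {C,L} and {N}.
Refine {C,L} on symbol q: members go to different blocks, giving {C} and {L}.
No further refinement is possible. Final partition (10 blocks): {J} | {C} | {T} | {I} | {Y} | {W} | {S} | {V} | {N} | {L}.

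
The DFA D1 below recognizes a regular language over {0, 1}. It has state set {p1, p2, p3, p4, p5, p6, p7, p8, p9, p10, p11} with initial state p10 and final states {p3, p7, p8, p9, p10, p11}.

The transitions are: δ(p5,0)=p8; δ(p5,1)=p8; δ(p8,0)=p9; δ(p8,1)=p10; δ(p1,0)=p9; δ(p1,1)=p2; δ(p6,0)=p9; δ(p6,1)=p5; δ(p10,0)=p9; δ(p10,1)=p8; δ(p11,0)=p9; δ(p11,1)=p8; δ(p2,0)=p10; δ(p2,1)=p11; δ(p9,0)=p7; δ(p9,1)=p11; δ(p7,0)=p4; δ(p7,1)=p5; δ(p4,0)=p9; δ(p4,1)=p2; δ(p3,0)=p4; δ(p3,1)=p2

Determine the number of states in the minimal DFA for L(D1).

5

States {p1,p3,p6} cannot be reached from the start state, so discard them.
Start with accepting vs non-accepting: {p7,p8,p9,p10,p11} | {p2,p4,p5}.
On input 0, block {p7,p8,p9,p10,p11} splits into {p8,p9,p10,p11} and {p7}.
Refine {p8,p9,p10,p11} on symbol 0: members go to different blocks, giving {p8,p10,p11} and {p9}.
On input 0, block {p2,p4,p5} splits into {p2,p5} and {p4}.
The partition is now stable with 5 blocks: {p8,p10,p11} | {p2,p5} | {p7} | {p9} | {p4}.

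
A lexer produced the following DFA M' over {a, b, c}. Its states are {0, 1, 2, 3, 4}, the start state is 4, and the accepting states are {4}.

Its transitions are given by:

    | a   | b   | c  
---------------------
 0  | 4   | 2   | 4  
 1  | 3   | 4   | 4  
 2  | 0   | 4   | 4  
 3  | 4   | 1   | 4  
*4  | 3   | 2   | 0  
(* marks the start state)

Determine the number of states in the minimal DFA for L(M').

3

All states are reachable from the start state.
Initial partition by acceptance: {4} | {0,1,2,3}.
Split {0,1,2,3} by δ(·,a) → {0,3} and {1,2}.
No further refinement is possible. Final partition (3 blocks): {4} | {0,3} | {1,2}.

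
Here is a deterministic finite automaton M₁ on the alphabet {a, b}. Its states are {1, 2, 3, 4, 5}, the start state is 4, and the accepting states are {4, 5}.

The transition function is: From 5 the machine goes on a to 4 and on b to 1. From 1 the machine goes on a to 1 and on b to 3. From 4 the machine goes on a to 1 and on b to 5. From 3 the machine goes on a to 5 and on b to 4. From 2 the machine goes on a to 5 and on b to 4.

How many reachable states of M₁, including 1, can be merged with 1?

1

Reachable states from the start: {1,3,4,5}. Unreachable: {2} — drop them.
Initial partition by acceptance: {4,5} | {1,3}.
Refine {4,5} on symbol a: members go to different blocks, giving {4} and {5}.
Refine {1,3} on symbol a: members go to different blocks, giving {1} and {3}.
No further refinement is possible. Final partition (4 blocks): {4} | {1} | {5} | {3}.
State 1 belongs to the block {1}, which has 1 states.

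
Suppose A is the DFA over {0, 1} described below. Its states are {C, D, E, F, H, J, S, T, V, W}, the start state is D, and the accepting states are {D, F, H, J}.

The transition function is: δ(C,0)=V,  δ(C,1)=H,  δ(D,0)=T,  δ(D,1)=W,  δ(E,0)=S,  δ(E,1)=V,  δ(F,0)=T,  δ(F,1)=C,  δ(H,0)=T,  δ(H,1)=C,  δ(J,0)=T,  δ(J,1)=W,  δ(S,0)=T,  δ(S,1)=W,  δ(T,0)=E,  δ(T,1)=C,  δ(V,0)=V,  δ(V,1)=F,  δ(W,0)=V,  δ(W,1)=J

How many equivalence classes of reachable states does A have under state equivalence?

3

All states are reachable from the start state.
P0 = {D,F,H,J} | {C,E,S,T,V,W}.
On input 1, block {C,E,S,T,V,W} splits into {C,V,W} and {E,S,T}.
No further refinement is possible. Final partition (3 blocks): {D,F,H,J} | {C,V,W} | {E,S,T}.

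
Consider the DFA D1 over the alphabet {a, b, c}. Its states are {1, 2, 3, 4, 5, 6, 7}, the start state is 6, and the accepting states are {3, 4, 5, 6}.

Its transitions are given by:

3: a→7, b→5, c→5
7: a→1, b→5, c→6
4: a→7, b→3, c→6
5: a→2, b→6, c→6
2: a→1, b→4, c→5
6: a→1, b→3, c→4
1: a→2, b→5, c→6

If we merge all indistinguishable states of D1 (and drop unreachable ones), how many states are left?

2

Start with accepting vs non-accepting: {3,4,5,6} | {1,2,7}.
Stable partition: {3,4,5,6} | {1,2,7} — 2 equivalence classes.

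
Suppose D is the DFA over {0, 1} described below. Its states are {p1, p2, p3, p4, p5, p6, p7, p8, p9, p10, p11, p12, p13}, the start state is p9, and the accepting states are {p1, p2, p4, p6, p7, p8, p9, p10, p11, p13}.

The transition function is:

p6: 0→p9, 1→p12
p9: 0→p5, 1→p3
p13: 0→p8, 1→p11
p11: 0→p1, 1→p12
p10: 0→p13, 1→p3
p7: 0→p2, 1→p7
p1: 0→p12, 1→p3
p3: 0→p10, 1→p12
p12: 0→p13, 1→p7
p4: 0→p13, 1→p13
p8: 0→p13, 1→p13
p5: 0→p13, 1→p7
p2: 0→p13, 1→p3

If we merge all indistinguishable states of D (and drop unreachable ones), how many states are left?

8

Reachable states from the start: {p1,p2,p3,p5,p7,p8,p9,p10,p11,p12,p13}. Unreachable: {p4,p6} — drop them.
Start with accepting vs non-accepting: {p1,p2,p7,p8,p9,p10,p11,p13} | {p3,p5,p12}.
Split {p1,p2,p7,p8,p9,p10,p11,p13} by δ(·,0) → {p2,p7,p8,p10,p11,p13} and {p1,p9}.
Split {p2,p7,p8,p10,p11,p13} by δ(·,0) → {p2,p7,p8,p10,p13} and {p11}.
Split {p2,p7,p8,p10,p13} by δ(·,1) → {p2,p10} and {p7,p8} and {p13}.
Refine {p3,p5,p12} on symbol 0: members go to different blocks, giving {p5,p12} and {p3}.
Refine {p7,p8} on symbol 0: members go to different blocks, giving {p7} and {p8}.
Stable partition: {p2,p10} | {p5,p12} | {p1,p9} | {p11} | {p7} | {p13} | {p3} | {p8} — 8 equivalence classes.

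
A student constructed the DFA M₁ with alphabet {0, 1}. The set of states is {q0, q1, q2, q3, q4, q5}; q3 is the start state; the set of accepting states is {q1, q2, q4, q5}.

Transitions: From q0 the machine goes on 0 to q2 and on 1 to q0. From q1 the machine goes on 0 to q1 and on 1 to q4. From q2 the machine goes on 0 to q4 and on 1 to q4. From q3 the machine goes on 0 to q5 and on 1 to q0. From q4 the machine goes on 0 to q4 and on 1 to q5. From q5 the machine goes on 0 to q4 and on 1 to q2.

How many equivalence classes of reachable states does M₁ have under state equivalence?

2

States {q1} cannot be reached from the start state, so discard them.
Initial partition by acceptance: {q2,q4,q5} | {q0,q3}.
The partition is now stable with 2 blocks: {q2,q4,q5} | {q0,q3}.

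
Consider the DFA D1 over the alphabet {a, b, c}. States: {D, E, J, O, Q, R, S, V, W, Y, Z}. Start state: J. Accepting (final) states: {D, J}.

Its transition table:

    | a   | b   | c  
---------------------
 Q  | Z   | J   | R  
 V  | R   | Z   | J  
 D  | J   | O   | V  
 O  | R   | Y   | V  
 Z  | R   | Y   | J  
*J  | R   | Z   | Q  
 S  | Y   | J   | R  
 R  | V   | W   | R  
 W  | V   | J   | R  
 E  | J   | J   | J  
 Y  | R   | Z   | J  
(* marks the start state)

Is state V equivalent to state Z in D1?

First remove the unreachable states {D,E,O,S}; 7 states remain.
Start with accepting vs non-accepting: {J} | {Q,R,V,W,Y,Z}.
Split {Q,R,V,W,Y,Z} by δ(·,b) → {R,V,Y,Z} and {Q,W}.
Split {R,V,Y,Z} by δ(·,b) → {V,Y,Z} and {R}.
The partition is now stable with 4 blocks: {J} | {V,Y,Z} | {Q,W} | {R}.
V and Z lie in the same block of the stable partition, so they are equivalent — no string distinguishes them.

Yes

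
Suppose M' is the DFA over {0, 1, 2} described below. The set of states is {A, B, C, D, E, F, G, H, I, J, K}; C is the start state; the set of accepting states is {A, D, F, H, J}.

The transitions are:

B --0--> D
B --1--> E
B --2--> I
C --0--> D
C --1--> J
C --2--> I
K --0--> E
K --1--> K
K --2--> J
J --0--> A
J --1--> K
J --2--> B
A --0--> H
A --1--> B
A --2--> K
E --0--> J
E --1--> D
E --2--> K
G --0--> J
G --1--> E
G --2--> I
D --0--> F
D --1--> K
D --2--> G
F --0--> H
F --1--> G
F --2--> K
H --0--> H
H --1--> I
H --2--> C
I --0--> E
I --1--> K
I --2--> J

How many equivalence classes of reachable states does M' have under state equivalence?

Every state is reachable, so we keep all 11.
Initial partition by acceptance: {A,D,F,H,J} | {B,C,E,G,I,K}.
Split {B,C,E,G,I,K} by δ(·,0) → {B,C,E,G} and {I,K}.
Refine {A,D,F,H,J} on symbol 1: members go to different blocks, giving {D,H,J} and {A,F}.
On input 0, block {D,H,J} splits into {D,J} and {H}.
Refine {B,C,E,G} on symbol 1: members go to different blocks, giving {B,G} and {C,E}.
Stable partition: {D,J} | {B,G} | {I,K} | {A,F} | {H} | {C,E} — 6 equivalence classes.

6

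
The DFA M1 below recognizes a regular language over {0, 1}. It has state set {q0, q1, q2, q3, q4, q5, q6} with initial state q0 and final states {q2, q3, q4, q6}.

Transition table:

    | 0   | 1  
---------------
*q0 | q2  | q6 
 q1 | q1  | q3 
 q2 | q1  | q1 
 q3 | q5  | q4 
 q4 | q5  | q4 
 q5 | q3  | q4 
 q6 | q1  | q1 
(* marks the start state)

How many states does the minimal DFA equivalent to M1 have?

5

All states are reachable from the start state.
P0 = {q2,q3,q4,q6} | {q0,q1,q5}.
On input 1, block {q2,q3,q4,q6} splits into {q2,q6} and {q3,q4}.
On input 0, block {q0,q1,q5} splits into {q0} and {q1} and {q5}.
No further refinement is possible. Final partition (5 blocks): {q2,q6} | {q0} | {q3,q4} | {q1} | {q5}.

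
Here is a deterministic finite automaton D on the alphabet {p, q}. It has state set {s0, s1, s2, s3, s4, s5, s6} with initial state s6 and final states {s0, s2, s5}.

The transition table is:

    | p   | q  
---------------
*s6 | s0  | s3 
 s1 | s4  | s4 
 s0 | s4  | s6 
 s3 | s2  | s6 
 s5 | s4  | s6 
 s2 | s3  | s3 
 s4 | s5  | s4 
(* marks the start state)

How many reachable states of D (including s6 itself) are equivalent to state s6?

3

Reachable states from the start: {s0,s2,s3,s4,s5,s6}. Unreachable: {s1} — drop them.
Initial partition by acceptance: {s0,s2,s5} | {s3,s4,s6}.
Stable partition: {s0,s2,s5} | {s3,s4,s6} — 2 equivalence classes.
The equivalence class containing s6 is {s3,s4,s6}, of size 3.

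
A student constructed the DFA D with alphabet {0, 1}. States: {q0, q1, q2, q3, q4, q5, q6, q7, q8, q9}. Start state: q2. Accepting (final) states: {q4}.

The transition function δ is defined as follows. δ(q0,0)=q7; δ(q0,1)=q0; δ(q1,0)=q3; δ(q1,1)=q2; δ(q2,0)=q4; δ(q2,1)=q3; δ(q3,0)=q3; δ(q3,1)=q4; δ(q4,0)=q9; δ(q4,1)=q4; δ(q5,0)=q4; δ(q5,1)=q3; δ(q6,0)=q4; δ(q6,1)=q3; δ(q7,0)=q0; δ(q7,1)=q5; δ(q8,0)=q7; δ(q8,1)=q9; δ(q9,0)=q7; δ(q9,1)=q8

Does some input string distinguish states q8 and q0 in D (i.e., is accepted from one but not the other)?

States {q1,q6} cannot be reached from the start state, so discard them.
Start with accepting vs non-accepting: {q4} | {q0,q2,q3,q5,q7,q8,q9}.
Refine {q0,q2,q3,q5,q7,q8,q9} on symbol 0: members go to different blocks, giving {q0,q3,q7,q8,q9} and {q2,q5}.
On input 1, block {q0,q3,q7,q8,q9} splits into {q0,q8,q9} and {q3} and {q7}.
Stable partition: {q4} | {q0,q8,q9} | {q2,q5} | {q3} | {q7} — 5 equivalence classes.
q8 and q0 lie in the same block of the stable partition, so they are equivalent — no string distinguishes them.

No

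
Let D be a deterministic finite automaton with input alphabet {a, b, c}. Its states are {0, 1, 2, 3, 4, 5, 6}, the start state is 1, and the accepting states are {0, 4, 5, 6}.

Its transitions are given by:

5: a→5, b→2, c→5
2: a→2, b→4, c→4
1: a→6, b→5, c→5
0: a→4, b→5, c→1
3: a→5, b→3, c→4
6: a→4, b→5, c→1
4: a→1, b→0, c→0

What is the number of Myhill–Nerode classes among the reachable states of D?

5

States {3} cannot be reached from the start state, so discard them.
P0 = {0,4,5,6} | {1,2}.
On input a, block {0,4,5,6} splits into {0,5,6} and {4}.
Refine {0,5,6} on symbol a: members go to different blocks, giving {0,6} and {5}.
Refine {1,2} on symbol a: members go to different blocks, giving {1} and {2}.
The partition is now stable with 5 blocks: {0,6} | {1} | {4} | {5} | {2}.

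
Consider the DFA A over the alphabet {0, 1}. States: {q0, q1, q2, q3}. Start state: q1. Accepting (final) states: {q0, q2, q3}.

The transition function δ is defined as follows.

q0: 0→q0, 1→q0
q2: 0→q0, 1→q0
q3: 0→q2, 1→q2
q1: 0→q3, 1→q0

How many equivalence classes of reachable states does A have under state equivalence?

2

P0 = {q0,q2,q3} | {q1}.
No further refinement is possible. Final partition (2 blocks): {q0,q2,q3} | {q1}.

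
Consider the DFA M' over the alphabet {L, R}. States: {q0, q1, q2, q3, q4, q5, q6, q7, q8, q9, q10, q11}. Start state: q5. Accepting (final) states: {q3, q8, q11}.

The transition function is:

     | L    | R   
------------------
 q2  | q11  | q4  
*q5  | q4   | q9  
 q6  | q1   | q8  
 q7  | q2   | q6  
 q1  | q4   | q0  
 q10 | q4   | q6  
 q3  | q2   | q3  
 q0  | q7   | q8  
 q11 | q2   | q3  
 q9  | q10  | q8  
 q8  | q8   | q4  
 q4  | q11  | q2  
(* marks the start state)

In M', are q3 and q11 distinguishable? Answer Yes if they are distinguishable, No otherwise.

Start with accepting vs non-accepting: {q3,q8,q11} | {q0,q1,q2,q4,q5,q6,q7,q9,q10}.
Split {q3,q8,q11} by δ(·,L) → {q3,q11} and {q8}.
Split {q0,q1,q2,q4,q5,q6,q7,q9,q10} by δ(·,L) → {q0,q1,q5,q6,q7,q9,q10} and {q2,q4}.
Refine {q0,q1,q5,q6,q7,q9,q10} on symbol L: members go to different blocks, giving {q1,q5,q7,q10} and {q0,q6,q9}.
No further refinement is possible. Final partition (5 blocks): {q3,q11} | {q1,q5,q7,q10} | {q8} | {q2,q4} | {q0,q6,q9}.
q3 and q11 lie in the same block of the stable partition, so they are equivalent — no string distinguishes them.

No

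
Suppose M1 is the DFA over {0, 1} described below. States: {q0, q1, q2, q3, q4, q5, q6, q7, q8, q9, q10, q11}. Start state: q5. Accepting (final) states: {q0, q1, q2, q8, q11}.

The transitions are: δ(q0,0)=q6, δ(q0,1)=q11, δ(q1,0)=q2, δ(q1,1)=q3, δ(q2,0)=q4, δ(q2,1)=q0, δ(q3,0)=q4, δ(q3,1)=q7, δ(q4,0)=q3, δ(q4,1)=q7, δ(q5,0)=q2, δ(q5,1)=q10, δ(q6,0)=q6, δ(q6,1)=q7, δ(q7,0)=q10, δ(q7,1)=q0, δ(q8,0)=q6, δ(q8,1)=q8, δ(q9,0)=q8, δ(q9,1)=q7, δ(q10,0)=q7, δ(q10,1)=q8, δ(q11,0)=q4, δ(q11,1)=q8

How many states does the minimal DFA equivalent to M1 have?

First remove the unreachable states {q1,q9}; 10 states remain.
Initial partition by acceptance: {q0,q2,q8,q11} | {q3,q4,q5,q6,q7,q10}.
Split {q3,q4,q5,q6,q7,q10} by δ(·,0) → {q3,q4,q6,q7,q10} and {q5}.
Refine {q3,q4,q6,q7,q10} on symbol 1: members go to different blocks, giving {q3,q4,q6} and {q7,q10}.
Stable partition: {q0,q2,q8,q11} | {q3,q4,q6} | {q5} | {q7,q10} — 4 equivalence classes.

4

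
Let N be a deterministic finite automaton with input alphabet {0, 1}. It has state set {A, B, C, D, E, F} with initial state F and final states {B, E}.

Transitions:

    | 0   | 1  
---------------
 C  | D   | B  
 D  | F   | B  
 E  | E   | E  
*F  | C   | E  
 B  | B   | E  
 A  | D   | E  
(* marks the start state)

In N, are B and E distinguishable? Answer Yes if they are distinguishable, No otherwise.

No

Reachable states from the start: {B,C,D,E,F}. Unreachable: {A} — drop them.
P0 = {B,E} | {C,D,F}.
The partition is now stable with 2 blocks: {B,E} | {C,D,F}.
B and E lie in the same block of the stable partition, so they are equivalent — no string distinguishes them.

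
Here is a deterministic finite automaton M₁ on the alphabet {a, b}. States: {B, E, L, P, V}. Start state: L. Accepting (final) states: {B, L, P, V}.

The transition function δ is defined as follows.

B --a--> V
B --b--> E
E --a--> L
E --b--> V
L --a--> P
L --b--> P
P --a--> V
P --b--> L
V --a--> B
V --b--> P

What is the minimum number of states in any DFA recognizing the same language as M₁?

5

P0 = {B,L,P,V} | {E}.
Split {B,L,P,V} by δ(·,b) → {L,P,V} and {B}.
Split {L,P,V} by δ(·,a) → {L,P} and {V}.
Refine {L,P} on symbol a: members go to different blocks, giving {L} and {P}.
Stable partition: {L} | {E} | {B} | {V} | {P} — 5 equivalence classes.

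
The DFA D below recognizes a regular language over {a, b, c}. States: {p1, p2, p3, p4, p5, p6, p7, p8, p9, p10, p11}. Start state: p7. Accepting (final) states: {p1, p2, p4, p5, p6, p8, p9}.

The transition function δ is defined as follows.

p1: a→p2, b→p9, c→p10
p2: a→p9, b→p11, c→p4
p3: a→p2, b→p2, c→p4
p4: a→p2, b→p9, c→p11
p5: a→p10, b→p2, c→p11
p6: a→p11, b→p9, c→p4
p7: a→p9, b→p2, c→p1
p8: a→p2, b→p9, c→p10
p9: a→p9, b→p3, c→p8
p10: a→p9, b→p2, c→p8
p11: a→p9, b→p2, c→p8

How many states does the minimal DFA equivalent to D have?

First remove the unreachable states {p5,p6}; 9 states remain.
Start with accepting vs non-accepting: {p1,p2,p4,p8,p9} | {p3,p7,p10,p11}.
On input b, block {p1,p2,p4,p8,p9} splits into {p1,p4,p8} and {p2,p9}.
Stable partition: {p1,p4,p8} | {p3,p7,p10,p11} | {p2,p9} — 3 equivalence classes.

3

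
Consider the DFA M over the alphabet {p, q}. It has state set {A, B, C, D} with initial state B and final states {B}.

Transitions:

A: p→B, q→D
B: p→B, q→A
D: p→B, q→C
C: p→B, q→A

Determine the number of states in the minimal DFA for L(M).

2

P0 = {B} | {A,C,D}.
No further refinement is possible. Final partition (2 blocks): {B} | {A,C,D}.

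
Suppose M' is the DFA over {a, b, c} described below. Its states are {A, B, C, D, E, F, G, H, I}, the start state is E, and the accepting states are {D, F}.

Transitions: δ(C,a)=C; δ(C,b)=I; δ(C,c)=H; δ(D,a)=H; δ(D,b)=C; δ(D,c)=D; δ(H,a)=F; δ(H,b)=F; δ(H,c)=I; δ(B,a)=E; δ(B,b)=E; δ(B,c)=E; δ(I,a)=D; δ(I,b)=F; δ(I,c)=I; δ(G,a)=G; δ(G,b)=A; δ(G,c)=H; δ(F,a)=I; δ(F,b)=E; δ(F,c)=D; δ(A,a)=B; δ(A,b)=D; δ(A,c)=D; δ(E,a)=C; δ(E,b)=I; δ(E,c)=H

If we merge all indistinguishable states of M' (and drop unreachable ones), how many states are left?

3

States {A,B,G} cannot be reached from the start state, so discard them.
P0 = {D,F} | {C,E,H,I}.
On input a, block {C,E,H,I} splits into {C,E} and {H,I}.
The partition is now stable with 3 blocks: {D,F} | {C,E} | {H,I}.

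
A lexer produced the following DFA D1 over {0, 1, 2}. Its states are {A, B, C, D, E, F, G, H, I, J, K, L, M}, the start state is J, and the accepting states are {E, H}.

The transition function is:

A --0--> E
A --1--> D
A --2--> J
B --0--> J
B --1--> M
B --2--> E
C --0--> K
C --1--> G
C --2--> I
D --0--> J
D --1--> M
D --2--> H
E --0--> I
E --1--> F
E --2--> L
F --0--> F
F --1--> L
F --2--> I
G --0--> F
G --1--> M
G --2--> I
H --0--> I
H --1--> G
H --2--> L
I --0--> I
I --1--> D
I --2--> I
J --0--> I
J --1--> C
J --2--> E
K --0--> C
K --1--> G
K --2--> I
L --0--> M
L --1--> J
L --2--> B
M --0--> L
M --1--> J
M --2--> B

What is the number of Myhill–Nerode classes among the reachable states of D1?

Reachable states from the start: {B,C,D,E,F,G,H,I,J,K,L,M}. Unreachable: {A} — drop them.
Start with accepting vs non-accepting: {E,H} | {B,C,D,F,G,I,J,K,L,M}.
Refine {B,C,D,F,G,I,J,K,L,M} on symbol 2: members go to different blocks, giving {C,F,G,I,K,L,M} and {B,D,J}.
Split {C,F,G,I,K,L,M} by δ(·,1) → {C,F,G,K} and {I,L,M}.
Split {C,F,G,K} by δ(·,1) → {C,K} and {F,G}.
On input 0, block {B,D,J} splits into {B,D} and {J}.
Split {I,L,M} by δ(·,1) → {L,M} and {I}.
Stable partition: {E,H} | {C,K} | {B,D} | {L,M} | {F,G} | {J} | {I} — 7 equivalence classes.

7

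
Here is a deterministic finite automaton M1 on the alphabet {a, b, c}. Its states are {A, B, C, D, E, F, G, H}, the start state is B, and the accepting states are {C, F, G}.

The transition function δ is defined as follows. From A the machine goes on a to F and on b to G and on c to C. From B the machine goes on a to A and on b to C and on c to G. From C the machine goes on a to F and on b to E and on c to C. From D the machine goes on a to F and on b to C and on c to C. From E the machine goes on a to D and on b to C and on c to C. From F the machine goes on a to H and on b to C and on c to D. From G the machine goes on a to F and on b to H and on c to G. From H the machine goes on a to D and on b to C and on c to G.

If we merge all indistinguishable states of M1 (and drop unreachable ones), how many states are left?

4

All states are reachable from the start state.
Start with accepting vs non-accepting: {C,F,G} | {A,B,D,E,H}.
On input a, block {C,F,G} splits into {C,G} and {F}.
Refine {A,B,D,E,H} on symbol a: members go to different blocks, giving {B,E,H} and {A,D}.
No further refinement is possible. Final partition (4 blocks): {C,G} | {B,E,H} | {F} | {A,D}.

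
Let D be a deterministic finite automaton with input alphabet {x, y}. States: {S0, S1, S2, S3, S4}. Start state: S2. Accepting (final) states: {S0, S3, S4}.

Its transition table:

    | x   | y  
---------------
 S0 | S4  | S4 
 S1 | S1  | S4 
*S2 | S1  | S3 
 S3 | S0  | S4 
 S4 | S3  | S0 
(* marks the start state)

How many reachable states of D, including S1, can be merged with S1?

All states are reachable from the start state.
Initial partition by acceptance: {S0,S3,S4} | {S1,S2}.
No further refinement is possible. Final partition (2 blocks): {S0,S3,S4} | {S1,S2}.
State S1 belongs to the block {S1,S2}, which has 2 states.

2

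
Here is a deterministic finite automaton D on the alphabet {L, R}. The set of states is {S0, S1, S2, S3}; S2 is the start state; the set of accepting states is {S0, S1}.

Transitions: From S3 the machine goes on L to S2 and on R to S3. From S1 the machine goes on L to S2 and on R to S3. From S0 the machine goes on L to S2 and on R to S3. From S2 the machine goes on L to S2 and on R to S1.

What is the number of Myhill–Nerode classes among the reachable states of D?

Reachable states from the start: {S1,S2,S3}. Unreachable: {S0} — drop them.
Initial partition by acceptance: {S1} | {S2,S3}.
On input R, block {S2,S3} splits into {S2} and {S3}.
The partition is now stable with 3 blocks: {S1} | {S2} | {S3}.

3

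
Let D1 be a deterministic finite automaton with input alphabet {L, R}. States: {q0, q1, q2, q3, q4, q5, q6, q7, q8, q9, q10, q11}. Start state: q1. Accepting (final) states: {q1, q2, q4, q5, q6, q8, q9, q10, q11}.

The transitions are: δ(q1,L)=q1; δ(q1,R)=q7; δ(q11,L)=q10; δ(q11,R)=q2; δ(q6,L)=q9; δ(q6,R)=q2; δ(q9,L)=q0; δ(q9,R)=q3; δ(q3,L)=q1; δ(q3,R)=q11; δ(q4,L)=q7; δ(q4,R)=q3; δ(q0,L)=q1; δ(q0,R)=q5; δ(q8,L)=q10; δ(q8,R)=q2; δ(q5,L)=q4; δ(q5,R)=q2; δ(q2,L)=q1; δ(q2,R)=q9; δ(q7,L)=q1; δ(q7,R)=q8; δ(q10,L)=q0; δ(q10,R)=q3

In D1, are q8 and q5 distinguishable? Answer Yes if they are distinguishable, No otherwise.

No

States {q6} cannot be reached from the start state, so discard them.
Initial partition by acceptance: {q1,q2,q4,q5,q8,q9,q10,q11} | {q0,q3,q7}.
Split {q1,q2,q4,q5,q8,q9,q10,q11} by δ(·,L) → {q1,q2,q5,q8,q11} and {q4,q9,q10}.
Split {q1,q2,q5,q8,q11} by δ(·,L) → {q5,q8,q11} and {q1,q2}.
Refine {q1,q2} on symbol R: members go to different blocks, giving {q1} and {q2}.
The partition is now stable with 5 blocks: {q5,q8,q11} | {q0,q3,q7} | {q4,q9,q10} | {q1} | {q2}.
q8 and q5 lie in the same block of the stable partition, so they are equivalent — no string distinguishes them.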